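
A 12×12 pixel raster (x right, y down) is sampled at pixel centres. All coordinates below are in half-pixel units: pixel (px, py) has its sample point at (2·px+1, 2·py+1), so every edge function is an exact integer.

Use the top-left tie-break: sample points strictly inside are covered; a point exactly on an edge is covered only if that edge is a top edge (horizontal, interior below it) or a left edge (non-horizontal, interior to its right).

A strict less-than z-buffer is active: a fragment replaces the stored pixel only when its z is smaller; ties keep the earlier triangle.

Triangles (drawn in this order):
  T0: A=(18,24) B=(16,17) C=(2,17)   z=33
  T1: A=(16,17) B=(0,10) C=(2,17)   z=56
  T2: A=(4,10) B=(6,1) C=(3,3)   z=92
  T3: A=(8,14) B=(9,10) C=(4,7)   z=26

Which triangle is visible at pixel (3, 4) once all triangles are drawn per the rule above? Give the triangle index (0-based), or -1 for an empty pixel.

T0:
  2·area = 98  (B↔C swapped to make it positive)
  edge (18, 24)→(2, 17): d=(-16,-7) top-left  bias=+0
  edge (2, 17)→(16, 17): d=(14,0) top-left  bias=+0
  edge (16, 17)→(18, 24): d=(2,7) right/bottom  bias=-1
    (0,8)@(1, 17): e=[-7,0,105] → ·  [on edge]
    (1,8)@(3, 17): e=[7,0,91] → #  [on edge]
    (2,8)@(5, 17): e=[21,0,77] → #  [on edge]
    (3,8)@(7, 17): e=[35,0,63] → #  [on edge]
    (4,8)@(9, 17): e=[49,0,49] → #  [on edge]
    (5,8)@(11, 17): e=[63,0,35] → #  [on edge]
    (6,8)@(13, 17): e=[77,0,21] → #  [on edge]
    (7,8)@(15, 17): e=[91,0,7] → #  [on edge]
    (8,8)@(17, 17): e=[105,0,-7] → ·  [on edge]
    (9,8)@(19, 17): e=[119,0,-21] → ·  [on edge]
    (10,8)@(21, 17): e=[133,0,-35] → ·  [on edge]
    (11,8)@(23, 17): e=[147,0,-49] → ·  [on edge]
  covered (16 px):
    · · · · · · · · · · · ·
    · · · · · · · · · · · ·
    · · · · · · · · · · · ·
    · · · · · · · · · · · ·
    · · · · · · · · · · · ·
    · · · · · · · · · · · ·
    · · · · · · · · · · · ·
    · · · · · · · · · · · ·
    · # # # # # # # · · · ·
    · · · # # # # # · · · ·
    · · · · · · # # # · · ·
    · · · · · · · · # · · ·
T1:
  2·area = 98  (B↔C swapped to make it positive)
  edge (16, 17)→(2, 17): d=(-14,0) right/bottom  bias=-1
  edge (2, 17)→(0, 10): d=(-2,-7) top-left  bias=+0
  edge (0, 10)→(16, 17): d=(16,7) right/bottom  bias=-1
    (0,5)@(1, 11): e=[84,5,9] → #
    (1,5)@(3, 11): e=[84,19,-5] → ·
    (0,6)@(1, 13): e=[56,1,41] → #
    (1,6)@(3, 13): e=[56,15,27] → #
    (2,6)@(5, 13): e=[56,29,13] → #
    (3,6)@(7, 13): e=[56,43,-1] → ·
    (0,7)@(1, 15): e=[28,-3,73] → ·
    (1,7)@(3, 15): e=[28,11,59] → #
    (3,7)@(7, 15): e=[28,39,31] → #
    (4,7)@(9, 15): e=[28,53,17] → #
    (5,7)@(11, 15): e=[28,67,3] → #
    (6,7)@(13, 15): e=[28,81,-11] → ·
    (0,8)@(1, 17): e=[0,-7,105] → ·  [on edge]
    (1,8)@(3, 17): e=[0,7,91] → ·  [on edge]
    (2,8)@(5, 17): e=[0,21,77] → ·  [on edge]
    (3,8)@(7, 17): e=[0,35,63] → ·  [on edge]
    (4,8)@(9, 17): e=[0,49,49] → ·  [on edge]
    (5,8)@(11, 17): e=[0,63,35] → ·  [on edge]
    (6,8)@(13, 17): e=[0,77,21] → ·  [on edge]
    (7,8)@(15, 17): e=[0,91,7] → ·  [on edge]
    (8,8)@(17, 17): e=[0,105,-7] → ·  [on edge]
    (9,8)@(19, 17): e=[0,119,-21] → ·  [on edge]
    (10,8)@(21, 17): e=[0,133,-35] → ·  [on edge]
    (11,8)@(23, 17): e=[0,147,-49] → ·  [on edge]
  covered (9 px):
    · · · · · · · · · · · ·
    · · · · · · · · · · · ·
    · · · · · · · · · · · ·
    · · · · · · · · · · · ·
    · · · · · · · · · · · ·
    # · · · · · · · · · · ·
    # # # · · · · · · · · ·
    · # # # # # · · · · · ·
    · · · · · · · · · · · ·
    · · · · · · · · · · · ·
    · · · · · · · · · · · ·
    · · · · · · · · · · · ·
T2:
  2·area = 23  (B↔C swapped to make it positive)
  edge (4, 10)→(3, 3): d=(-1,-7) top-left  bias=+0
  edge (3, 3)→(6, 1): d=(3,-2) top-left  bias=+0
  edge (6, 1)→(4, 10): d=(-2,9) right/bottom  bias=-1
    (1,1)@(3, 3): e=[0,0,23] → #  [on edge]
    (2,1)@(5, 3): e=[14,4,5] → #
    (3,1)@(7, 3): e=[28,8,-13] → ·
    (1,2)@(3, 5): e=[-2,6,19] → ·
    (2,2)@(5, 5): e=[12,10,1] → #
    (3,2)@(7, 5): e=[26,14,-17] → ·
    (2,3)@(5, 7): e=[10,16,-3] → ·
    (2,8)@(5, 17): e=[0,46,-23] → ·  [on edge]
  covered (3 px):
    · · · · · · · · · · · ·
    · # # · · · · · · · · ·
    · · # · · · · · · · · ·
    · · · · · · · · · · · ·
    · · · · · · · · · · · ·
    · · · · · · · · · · · ·
    · · · · · · · · · · · ·
    · · · · · · · · · · · ·
    · · · · · · · · · · · ·
    · · · · · · · · · · · ·
    · · · · · · · · · · · ·
    · · · · · · · · · · · ·
T3:
  2·area = 23  (B↔C swapped to make it positive)
  edge (8, 14)→(4, 7): d=(-4,-7) top-left  bias=+0
  edge (4, 7)→(9, 10): d=(5,3) right/bottom  bias=-1
  edge (9, 10)→(8, 14): d=(-1,4) right/bottom  bias=-1
    (3,4)@(7, 9): e=[13,1,9] → #
    (4,4)@(9, 9): e=[27,-5,1] → ·
    (3,5)@(7, 11): e=[5,11,7] → #
    (4,5)@(9, 11): e=[19,5,-1] → ·
    (3,6)@(7, 13): e=[-3,21,5] → ·
  covered (2 px):
    · · · · · · · · · · · ·
    · · · · · · · · · · · ·
    · · · · · · · · · · · ·
    · · · · · · · · · · · ·
    · · · # · · · · · · · ·
    · · · # · · · · · · · ·
    · · · · · · · · · · · ·
    · · · · · · · · · · · ·
    · · · · · · · · · · · ·
    · · · · · · · · · · · ·
    · · · · · · · · · · · ·
    · · · · · · · · · · · ·

Z-buffer (winner per pixel, '.' = empty):
  . . . . . . . . . . . .
  . 2 2 . . . . . . . . .
  . . 2 . . . . . . . . .
  . . . . . . . . . . . .
  . . . 3 . . . . . . . .
  1 . . 3 . . . . . . . .
  1 1 1 . . . . . . . . .
  . 1 1 1 1 1 . . . . . .
  . 0 0 0 0 0 0 0 . . . .
  . . . 0 0 0 0 0 . . . .
  . . . . . . 0 0 0 . . .
  . . . . . . . . 0 . . .

Final: 3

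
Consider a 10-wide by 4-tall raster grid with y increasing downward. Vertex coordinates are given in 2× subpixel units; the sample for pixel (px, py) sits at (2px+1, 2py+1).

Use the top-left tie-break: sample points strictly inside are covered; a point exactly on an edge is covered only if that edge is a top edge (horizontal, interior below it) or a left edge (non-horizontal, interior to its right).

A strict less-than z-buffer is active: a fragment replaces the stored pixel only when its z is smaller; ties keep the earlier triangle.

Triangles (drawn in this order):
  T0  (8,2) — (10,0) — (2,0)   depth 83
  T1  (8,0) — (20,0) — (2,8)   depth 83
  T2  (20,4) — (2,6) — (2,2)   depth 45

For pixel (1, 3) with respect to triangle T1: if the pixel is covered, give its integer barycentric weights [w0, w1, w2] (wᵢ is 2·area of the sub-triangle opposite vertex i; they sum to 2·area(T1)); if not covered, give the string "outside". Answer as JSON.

T0:
  2·area = 16  (B↔C swapped to make it positive)
  edge (8, 2)→(2, 0): d=(-6,-2) top-left  bias=+0
  edge (2, 0)→(10, 0): d=(8,0) top-left  bias=+0
  edge (10, 0)→(8, 2): d=(-2,2) right/bottom  bias=-1
    (2,0)@(5, 1): e=[0,8,8] → X  [on edge]
    (3,0)@(7, 1): e=[4,8,4] → X
    (4,0)@(9, 1): e=[8,8,0] → .  [on edge]
    (2,1)@(5, 3): e=[-12,24,4] → .
    (3,1)@(7, 3): e=[-8,24,0] → .  [on edge]
    (5,1)@(11, 3): e=[0,24,-8] → .  [on edge]
    (2,2)@(5, 5): e=[-24,40,0] → .  [on edge]
    (8,2)@(17, 5): e=[0,40,-24] → .  [on edge]
    (1,3)@(3, 7): e=[-40,56,0] → .  [on edge]
  covered (2 px):
    . . X X . . . . . .
    . . . . . . . . . .
    . . . . . . . . . .
    . . . . . . . . . .
T1:
  2·area = 96
  edge (8, 0)→(20, 0): d=(12,0) top-left  bias=+0
  edge (20, 0)→(2, 8): d=(-18,8) right/bottom  bias=-1
  edge (2, 8)→(8, 0): d=(6,-8) top-left  bias=+0
    (4,0)@(9, 1): e=[12,70,14] → X
    (5,0)@(11, 1): e=[12,54,30] → X
    (6,0)@(13, 1): e=[12,38,46] → X
    (7,0)@(15, 1): e=[12,22,62] → X
    (8,0)@(17, 1): e=[12,6,78] → X
    (9,0)@(19, 1): e=[12,-10,94] → .
    (3,1)@(7, 3): e=[36,50,10] → X
    (7,1)@(15, 3): e=[36,-14,74] → .
    (8,1)@(17, 3): e=[36,-30,90] → .
    (2,2)@(5, 5): e=[60,30,6] → X
    (4,2)@(9, 5): e=[60,-2,38] → .
    (5,2)@(11, 5): e=[60,-18,54] → .
  covered (12 px):
    . . . . X X X X X .
    . . . X X X X . . .
    . . X X . . . . . .
    . X . . . . . . . .
T2:
  2·area = 72
  edge (20, 4)→(2, 6): d=(-18,2) right/bottom  bias=-1
  edge (2, 6)→(2, 2): d=(0,-4) top-left  bias=+0
  edge (2, 2)→(20, 4): d=(18,2) right/bottom  bias=-1
    (1,1)@(3, 3): e=[52,4,16] → X
    (2,1)@(5, 3): e=[48,12,12] → X
    (3,1)@(7, 3): e=[44,20,8] → X
    (4,1)@(9, 3): e=[40,28,4] → X
    (5,1)@(11, 3): e=[36,36,0] → .  [on edge]
    (1,2)@(3, 5): e=[16,4,52] → X
    (5,2)@(11, 5): e=[0,36,36] → .  [on edge]
    (1,3)@(3, 7): e=[-20,4,88] → .
    (2,3)@(5, 7): e=[-24,12,84] → .
    (3,3)@(7, 7): e=[-28,20,80] → .
    (4,3)@(9, 7): e=[-32,28,76] → .
  covered (8 px):
    . . . . . . . . . .
    . X X X X . . . . .
    . X X X X . . . . .
    . . . . . . . . . .

Final: [10,2,84]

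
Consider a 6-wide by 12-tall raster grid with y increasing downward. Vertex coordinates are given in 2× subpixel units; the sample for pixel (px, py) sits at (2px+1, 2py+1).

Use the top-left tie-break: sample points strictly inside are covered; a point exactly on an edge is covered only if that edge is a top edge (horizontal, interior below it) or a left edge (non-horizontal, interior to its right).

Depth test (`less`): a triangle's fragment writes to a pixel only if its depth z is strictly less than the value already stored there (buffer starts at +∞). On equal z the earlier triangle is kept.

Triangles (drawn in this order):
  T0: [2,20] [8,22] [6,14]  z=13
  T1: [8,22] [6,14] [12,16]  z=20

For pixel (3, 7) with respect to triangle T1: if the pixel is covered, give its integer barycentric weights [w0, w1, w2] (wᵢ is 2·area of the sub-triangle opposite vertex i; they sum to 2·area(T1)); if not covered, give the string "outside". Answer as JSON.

T0:
  2·area = 44  (B↔C swapped to make it positive)
  edge (2, 20)→(6, 14): d=(4,-6) top-left  bias=+0
  edge (6, 14)→(8, 22): d=(2,8) right/bottom  bias=-1
  edge (8, 22)→(2, 20): d=(-6,-2) top-left  bias=+0
    (2,8)@(5, 17): e=[6,14,24] → █
    (3,8)@(7, 17): e=[18,-2,28] → ·
    (1,9)@(3, 19): e=[2,34,8] → █
    (3,9)@(7, 19): e=[26,2,16] → █
    (4,9)@(9, 19): e=[38,-14,20] → ·
    (1,10)@(3, 21): e=[10,38,-4] → ·
    (2,10)@(5, 21): e=[22,22,0] → █  [on edge]
    (4,10)@(9, 21): e=[46,-10,8] → ·
    (2,11)@(5, 23): e=[30,26,-12] → ·
    (3,11)@(7, 23): e=[42,10,-8] → ·
    (5,11)@(11, 23): e=[66,-22,0] → ·  [on edge]
  covered (6 px):
    · · · · · ·
    · · · · · ·
    · · · · · ·
    · · · · · ·
    · · · · · ·
    · · · · · ·
    · · · · · ·
    · · · · · ·
    · · █ · · ·
    · █ █ █ · ·
    · · █ █ · ·
    · · · · · ·
T1:
  2·area = 44
  edge (8, 22)→(6, 14): d=(-2,-8) top-left  bias=+0
  edge (6, 14)→(12, 16): d=(6,2) right/bottom  bias=-1
  edge (12, 16)→(8, 22): d=(-4,6) right/bottom  bias=-1
    (1,6)@(3, 13): e=[-22,0,66] → ·  [on edge]
    (3,7)@(7, 15): e=[6,4,34] → █
    (4,7)@(9, 15): e=[22,0,22] → ·  [on edge]
    (3,8)@(7, 17): e=[2,16,26] → █
    (4,8)@(9, 17): e=[18,12,14] → █
    (5,8)@(11, 17): e=[34,8,2] → █
    (3,9)@(7, 19): e=[-2,28,18] → ·
    (4,9)@(9, 19): e=[14,24,6] → █
    (5,9)@(11, 19): e=[30,20,-6] → ·
    (4,10)@(9, 21): e=[10,36,-2] → ·
  covered (5 px):
    · · · · · ·
    · · · · · ·
    · · · · · ·
    · · · · · ·
    · · · · · ·
    · · · · · ·
    · · · · · ·
    · · · █ · ·
    · · · █ █ █
    · · · · █ ·
    · · · · · ·
    · · · · · ·

Final: [4,34,6]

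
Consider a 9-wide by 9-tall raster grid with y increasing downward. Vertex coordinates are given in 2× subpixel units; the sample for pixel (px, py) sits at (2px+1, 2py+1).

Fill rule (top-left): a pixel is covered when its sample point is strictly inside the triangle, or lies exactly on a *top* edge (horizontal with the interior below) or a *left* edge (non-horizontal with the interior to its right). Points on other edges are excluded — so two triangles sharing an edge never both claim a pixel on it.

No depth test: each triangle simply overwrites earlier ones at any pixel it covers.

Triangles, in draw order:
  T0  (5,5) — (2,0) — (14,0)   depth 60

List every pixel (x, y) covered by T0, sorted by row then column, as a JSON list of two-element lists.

T0:
  2·area = 60
  edge (5, 5)→(2, 0): d=(-3,-5) top-left  bias=+0
  edge (2, 0)→(14, 0): d=(12,0) top-left  bias=+0
  edge (14, 0)→(5, 5): d=(-9,5) right/bottom  bias=-1
    (1,0)@(3, 1): e=[2,12,46] → █
    (2,0)@(5, 1): e=[12,12,36] → █
    (3,0)@(7, 1): e=[22,12,26] → █
    (4,0)@(9, 1): e=[32,12,16] → █
    (5,0)@(11, 1): e=[42,12,6] → █
    (6,0)@(13, 1): e=[52,12,-4] → ·
    (1,1)@(3, 3): e=[-4,36,28] → ·
    (2,1)@(5, 3): e=[6,36,18] → █
    (4,1)@(9, 3): e=[26,36,-2] → ·
    (5,1)@(11, 3): e=[36,36,-12] → ·
    (2,2)@(5, 5): e=[0,60,0] → ·  [on edge]
    (3,2)@(7, 5): e=[10,60,-10] → ·
    (5,7)@(11, 15): e=[0,180,-120] → ·  [on edge]
  covered (7 px):
    · █ █ █ █ █ · · ·
    · · █ █ · · · · ·
    · · · · · · · · ·
    · · · · · · · · ·
    · · · · · · · · ·
    · · · · · · · · ·
    · · · · · · · · ·
    · · · · · · · · ·
    · · · · · · · · ·

Answer: [[1,0],[2,0],[3,0],[4,0],[5,0],[2,1],[3,1]]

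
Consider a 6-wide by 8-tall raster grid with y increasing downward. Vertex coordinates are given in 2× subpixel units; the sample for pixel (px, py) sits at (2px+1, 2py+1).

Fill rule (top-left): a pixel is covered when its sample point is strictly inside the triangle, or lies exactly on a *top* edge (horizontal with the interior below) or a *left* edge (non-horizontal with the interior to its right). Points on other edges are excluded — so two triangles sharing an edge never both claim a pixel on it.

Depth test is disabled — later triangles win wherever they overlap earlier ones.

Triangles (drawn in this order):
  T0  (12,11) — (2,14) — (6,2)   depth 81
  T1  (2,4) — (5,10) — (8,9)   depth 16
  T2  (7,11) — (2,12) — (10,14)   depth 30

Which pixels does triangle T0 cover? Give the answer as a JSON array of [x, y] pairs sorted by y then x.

T0:
  2·area = 108
  edge (12, 11)→(2, 14): d=(-10,3) right/bottom  bias=-1
  edge (2, 14)→(6, 2): d=(4,-12) top-left  bias=+0
  edge (6, 2)→(12, 11): d=(6,9) right/bottom  bias=-1
    (2,2)@(5, 5): e=[81,0,27] → #  [on edge]
    (3,2)@(7, 5): e=[75,24,9] → #
    (4,2)@(9, 5): e=[69,48,-9] → ·
    (2,3)@(5, 7): e=[61,8,39] → #
    (4,3)@(9, 7): e=[49,56,3] → #
    (5,3)@(11, 7): e=[43,80,-15] → ·
    (2,4)@(5, 9): e=[41,16,51] → #
    (5,4)@(11, 9): e=[23,88,-3] → ·
    (1,5)@(3, 11): e=[27,0,81] → #  [on edge]
    (5,5)@(11, 11): e=[3,96,9] → #
    (1,6)@(3, 13): e=[7,8,93] → #
    (3,6)@(7, 13): e=[-5,56,57] → ·
  covered (15 px):
    · · · · · ·
    · · · · · ·
    · · # # · ·
    · · # # # ·
    · · # # # ·
    · # # # # #
    · # # · · ·
    · · · · · ·
T1:
  2·area = 21  (B↔C swapped to make it positive)
  edge (2, 4)→(8, 9): d=(6,5) right/bottom  bias=-1
  edge (8, 9)→(5, 10): d=(-3,1) right/bottom  bias=-1
  edge (5, 10)→(2, 4): d=(-3,-6) top-left  bias=+0
    (1,2)@(3, 5): e=[1,17,3] → #
    (2,2)@(5, 5): e=[-9,15,15] → ·
    (1,3)@(3, 7): e=[13,11,-3] → ·
    (2,3)@(5, 7): e=[3,9,9] → #
    (3,3)@(7, 7): e=[-7,7,21] → ·
    (2,4)@(5, 9): e=[15,3,3] → #
    (3,4)@(7, 9): e=[5,1,15] → #
    (4,4)@(9, 9): e=[-5,-1,27] → ·
    (2,5)@(5, 11): e=[27,-3,-3] → ·
    (3,5)@(7, 11): e=[17,-5,9] → ·
  covered (4 px):
    · · · · · ·
    · · · · · ·
    · # · · · ·
    · · # · · ·
    · · # # · ·
    · · · · · ·
    · · · · · ·
    · · · · · ·
T2:
  2·area = 18  (B↔C swapped to make it positive)
  edge (7, 11)→(10, 14): d=(3,3) right/bottom  bias=-1
  edge (10, 14)→(2, 12): d=(-8,-2) top-left  bias=+0
  edge (2, 12)→(7, 11): d=(5,-1) top-left  bias=+0
    (0,2)@(1, 5): e=[0,54,-36] → ·  [on edge]
    (1,3)@(3, 7): e=[0,42,-24] → ·  [on edge]
    (2,4)@(5, 9): e=[0,30,-12] → ·  [on edge]
    (3,5)@(7, 11): e=[0,18,0] → ·  [on edge]
    (3,6)@(7, 13): e=[6,2,10] → #
    (4,6)@(9, 13): e=[0,6,12] → ·  [on edge]
    (3,7)@(7, 15): e=[12,-14,20] → ·
    (5,7)@(11, 15): e=[0,-6,24] → ·  [on edge]
  covered (1 px):
    · · · · · ·
    · · · · · ·
    · · · · · ·
    · · · · · ·
    · · · · · ·
    · · · · · ·
    · · · # · ·
    · · · · · ·

Result: [[2,2],[3,2],[2,3],[3,3],[4,3],[2,4],[3,4],[4,4],[1,5],[2,5],[3,5],[4,5],[5,5],[1,6],[2,6]]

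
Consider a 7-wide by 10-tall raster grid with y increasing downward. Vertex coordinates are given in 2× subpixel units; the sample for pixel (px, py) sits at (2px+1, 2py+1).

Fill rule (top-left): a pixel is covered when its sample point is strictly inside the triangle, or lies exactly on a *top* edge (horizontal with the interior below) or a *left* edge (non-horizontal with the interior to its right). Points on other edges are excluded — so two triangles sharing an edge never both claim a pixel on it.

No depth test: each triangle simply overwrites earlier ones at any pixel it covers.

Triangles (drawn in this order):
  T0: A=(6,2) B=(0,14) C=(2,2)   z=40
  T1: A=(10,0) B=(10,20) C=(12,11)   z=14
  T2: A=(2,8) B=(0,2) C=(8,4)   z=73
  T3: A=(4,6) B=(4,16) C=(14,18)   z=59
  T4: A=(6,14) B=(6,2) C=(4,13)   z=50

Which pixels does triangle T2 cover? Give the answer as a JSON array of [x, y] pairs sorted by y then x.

T0:
  2·area = 48
  edge (6, 2)→(0, 14): d=(-6,12) right/bottom  bias=-1
  edge (0, 14)→(2, 2): d=(2,-12) top-left  bias=+0
  edge (2, 2)→(6, 2): d=(4,0) top-left  bias=+0
    (1,1)@(3, 3): e=[30,14,4] → #
    (2,1)@(5, 3): e=[6,38,4] → #
    (3,1)@(7, 3): e=[-18,62,4] → ·
    (1,2)@(3, 5): e=[18,18,12] → #
    (2,2)@(5, 5): e=[-6,42,12] → ·
    (1,3)@(3, 7): e=[6,22,20] → #
    (2,3)@(5, 7): e=[-18,46,20] → ·
    (0,4)@(1, 9): e=[18,2,28] → #
    (1,4)@(3, 9): e=[-6,26,28] → ·
    (0,5)@(1, 11): e=[6,6,36] → #
    (1,5)@(3, 11): e=[-18,30,36] → ·
    (0,6)@(1, 13): e=[-6,10,44] → ·
  covered (6 px):
    · · · · · · ·
    · # # · · · ·
    · # · · · · ·
    · # · · · · ·
    # · · · · · ·
    # · · · · · ·
    · · · · · · ·
    · · · · · · ·
    · · · · · · ·
    · · · · · · ·
T1:
  2·area = 40  (B↔C swapped to make it positive)
  edge (10, 0)→(12, 11): d=(2,11) right/bottom  bias=-1
  edge (12, 11)→(10, 20): d=(-2,9) right/bottom  bias=-1
  edge (10, 20)→(10, 0): d=(0,-20) top-left  bias=+0
    (5,3)@(11, 7): e=[3,17,20] → #
    (6,3)@(13, 7): e=[-19,-1,60] → ·
    (5,4)@(11, 9): e=[7,13,20] → #
    (6,4)@(13, 9): e=[-15,-5,60] → ·
    (5,5)@(11, 11): e=[11,9,20] → #
    (6,5)@(13, 11): e=[-11,-9,60] → ·
    (5,6)@(11, 13): e=[15,5,20] → #
    (6,6)@(13, 13): e=[-7,-13,60] → ·
    (5,7)@(11, 15): e=[19,1,20] → #
    (6,7)@(13, 15): e=[-3,-17,60] → ·
    (5,8)@(11, 17): e=[23,-3,20] → ·
  covered (5 px):
    · · · · · · ·
    · · · · · · ·
    · · · · · · ·
    · · · · · # ·
    · · · · · # ·
    · · · · · # ·
    · · · · · # ·
    · · · · · # ·
    · · · · · · ·
    · · · · · · ·
T2:
  2·area = 44
  edge (2, 8)→(0, 2): d=(-2,-6) top-left  bias=+0
  edge (0, 2)→(8, 4): d=(8,2) right/bottom  bias=-1
  edge (8, 4)→(2, 8): d=(-6,4) right/bottom  bias=-1
    (0,1)@(1, 3): e=[4,6,34] → #
    (1,1)@(3, 3): e=[16,2,26] → #
    (2,1)@(5, 3): e=[28,-2,18] → ·
    (0,2)@(1, 5): e=[0,22,22] → #  [on edge]
    (2,2)@(5, 5): e=[24,14,6] → #
    (3,2)@(7, 5): e=[36,10,-2] → ·
    (0,3)@(1, 7): e=[-4,38,10] → ·
    (1,3)@(3, 7): e=[8,34,2] → #
    (2,3)@(5, 7): e=[20,30,-6] → ·
    (1,4)@(3, 9): e=[4,50,-10] → ·
    (1,5)@(3, 11): e=[0,66,-22] → ·  [on edge]
    (2,8)@(5, 17): e=[0,110,-66] → ·  [on edge]
  covered (6 px):
    · · · · · · ·
    # # · · · · ·
    # # # · · · ·
    · # · · · · ·
    · · · · · · ·
    · · · · · · ·
    · · · · · · ·
    · · · · · · ·
    · · · · · · ·
    · · · · · · ·
T3:
  2·area = 100  (B↔C swapped to make it positive)
  edge (4, 6)→(14, 18): d=(10,12) right/bottom  bias=-1
  edge (14, 18)→(4, 16): d=(-10,-2) top-left  bias=+0
  edge (4, 16)→(4, 6): d=(0,-10) top-left  bias=+0
    (2,4)@(5, 9): e=[18,72,10] → #
    (3,4)@(7, 9): e=[-6,76,30] → ·
    (2,5)@(5, 11): e=[38,52,10] → #
    (3,5)@(7, 11): e=[14,56,30] → #
    (4,5)@(9, 11): e=[-10,60,50] → ·
    (2,6)@(5, 13): e=[58,32,10] → #
    (4,6)@(9, 13): e=[10,40,50] → #
    (5,6)@(11, 13): e=[-14,44,70] → ·
    (2,7)@(5, 15): e=[78,12,10] → #
    (5,7)@(11, 15): e=[6,24,70] → #
    (6,7)@(13, 15): e=[-18,28,90] → ·
    (2,8)@(5, 17): e=[98,-8,10] → ·
    (4,8)@(9, 17): e=[50,0,50] → #  [on edge]
  covered (13 px):
    · · · · · · ·
    · · · · · · ·
    · · · · · · ·
    · · · · · · ·
    · · # · · · ·
    · · # # · · ·
    · · # # # · ·
    · · # # # # ·
    · · · · # # #
    · · · · · · ·
T4:
  2·area = 24  (B↔C swapped to make it positive)
  edge (6, 14)→(4, 13): d=(-2,-1) top-left  bias=+0
  edge (4, 13)→(6, 2): d=(2,-11) top-left  bias=+0
  edge (6, 2)→(6, 14): d=(0,12) right/bottom  bias=-1
    (2,4)@(5, 9): e=[9,3,12] → #
    (3,4)@(7, 9): e=[11,25,-12] → ·
    (2,5)@(5, 11): e=[5,7,12] → #
    (3,5)@(7, 11): e=[7,29,-12] → ·
    (2,6)@(5, 13): e=[1,11,12] → #
    (3,6)@(7, 13): e=[3,33,-12] → ·
    (2,7)@(5, 15): e=[-3,15,12] → ·
  covered (3 px):
    · · · · · · ·
    · · · · · · ·
    · · · · · · ·
    · · · · · · ·
    · · # · · · ·
    · · # · · · ·
    · · # · · · ·
    · · · · · · ·
    · · · · · · ·
    · · · · · · ·

Answer: [[0,1],[1,1],[0,2],[1,2],[2,2],[1,3]]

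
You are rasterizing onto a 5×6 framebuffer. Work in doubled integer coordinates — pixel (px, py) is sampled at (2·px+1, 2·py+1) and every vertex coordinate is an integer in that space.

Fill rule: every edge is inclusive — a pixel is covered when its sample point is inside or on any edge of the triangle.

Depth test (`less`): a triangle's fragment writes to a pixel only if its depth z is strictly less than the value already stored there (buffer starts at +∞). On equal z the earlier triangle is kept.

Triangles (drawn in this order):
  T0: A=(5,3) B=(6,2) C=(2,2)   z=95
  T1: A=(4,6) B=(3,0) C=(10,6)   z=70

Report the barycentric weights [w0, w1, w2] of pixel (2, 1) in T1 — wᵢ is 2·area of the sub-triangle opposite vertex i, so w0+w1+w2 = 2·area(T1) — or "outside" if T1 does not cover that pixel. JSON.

T0:
  2·area = 4  (B↔C swapped to make it positive)
  edge (5, 3)→(2, 2): d=(-3,-1) inclusive
  edge (2, 2)→(6, 2): d=(4,0) inclusive
  edge (6, 2)→(5, 3): d=(-1,1) inclusive
    (3,0)@(7, 1): e=[8,-4,0] → .  [on edge]
    (2,1)@(5, 3): e=[0,4,0] → X  [on edge]
    (3,1)@(7, 3): e=[2,4,-2] → .
    (1,2)@(3, 5): e=[-8,12,0] → .  [on edge]
    (2,2)@(5, 5): e=[-6,12,-2] → .
    (0,3)@(1, 7): e=[-16,20,0] → .  [on edge]
  covered (1 px):
    . . . . .
    . . X . .
    . . . . .
    . . . . .
    . . . . .
    . . . . .
T1:
  2·area = 36
  edge (4, 6)→(3, 0): d=(-1,-6) inclusive
  edge (3, 0)→(10, 6): d=(7,6) inclusive
  edge (10, 6)→(4, 6): d=(-6,0) inclusive
    (2,1)@(5, 3): e=[9,9,18] → X
    (3,1)@(7, 3): e=[21,-3,18] → .
    (2,2)@(5, 5): e=[7,23,6] → X
    (3,2)@(7, 5): e=[19,11,6] → X
    (4,2)@(9, 5): e=[31,-1,6] → .
    (2,3)@(5, 7): e=[5,37,-6] → .
    (3,3)@(7, 7): e=[17,25,-6] → .
  covered (3 px):
    . . . . .
    . . X . .
    . . X X .
    . . . . .
    . . . . .
    . . . . .

Answer: [9,18,9]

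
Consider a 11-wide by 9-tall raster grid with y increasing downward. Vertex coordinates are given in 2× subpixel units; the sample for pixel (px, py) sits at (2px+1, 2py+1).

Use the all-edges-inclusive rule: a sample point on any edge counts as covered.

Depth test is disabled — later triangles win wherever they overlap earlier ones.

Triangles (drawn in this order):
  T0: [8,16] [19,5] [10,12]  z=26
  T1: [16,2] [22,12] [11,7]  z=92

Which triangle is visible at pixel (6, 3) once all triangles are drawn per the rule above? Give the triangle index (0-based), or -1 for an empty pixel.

T0:
  2·area = 22  (B↔C swapped to make it positive)
  edge (8, 16)→(10, 12): d=(2,-4) inclusive
  edge (10, 12)→(19, 5): d=(9,-7) inclusive
  edge (19, 5)→(8, 16): d=(-11,11) inclusive
    (10,1)@(21, 3): e=[26,-4,0] → ·  [on edge]
    (9,2)@(19, 5): e=[22,0,0] → #  [on edge]
    (10,2)@(21, 5): e=[30,14,-22] → ·
    (8,3)@(17, 7): e=[18,4,0] → #  [on edge]
    (9,3)@(19, 7): e=[26,18,-22] → ·
    (7,4)@(15, 9): e=[14,8,0] → #  [on edge]
    (8,4)@(17, 9): e=[22,22,-22] → ·
    (6,5)@(13, 11): e=[10,12,0] → #  [on edge]
    (7,5)@(15, 11): e=[18,26,-22] → ·
    (5,6)@(11, 13): e=[6,16,0] → #  [on edge]
    (6,6)@(13, 13): e=[14,30,-22] → ·
    (4,7)@(9, 15): e=[2,20,0] → #  [on edge]
    (3,8)@(7, 17): e=[-2,24,0] → ·  [on edge]
  covered (6 px):
    · · · · · · · · · · ·
    · · · · · · · · · · ·
    · · · · · · · · · # ·
    · · · · · · · · # · ·
    · · · · · · · # · · ·
    · · · · · · # · · · ·
    · · · · · # · · · · ·
    · · · · # · · · · · ·
    · · · · · · · · · · ·
T1:
  2·area = 80
  edge (16, 2)→(22, 12): d=(6,10) inclusive
  edge (22, 12)→(11, 7): d=(-11,-5) inclusive
  edge (11, 7)→(16, 2): d=(5,-5) inclusive
    (8,0)@(17, 1): e=[-16,96,0] → ·  [on edge]
    (7,1)@(15, 3): e=[16,64,0] → #  [on edge]
    (8,1)@(17, 3): e=[-4,74,10] → ·
    (6,2)@(13, 5): e=[48,32,0] → #  [on edge]
    (8,2)@(17, 5): e=[8,52,20] → #
    (9,2)@(19, 5): e=[-12,62,30] → ·
    (5,3)@(11, 7): e=[80,0,0] → #  [on edge]
    (9,3)@(19, 7): e=[0,40,40] → #  [on edge]
    (10,3)@(21, 7): e=[-20,50,50] → ·
    (4,4)@(9, 9): e=[112,-32,0] → ·  [on edge]
    (5,4)@(11, 9): e=[92,-22,10] → ·
    (6,4)@(13, 9): e=[72,-12,20] → ·
    (3,5)@(7, 11): e=[144,-64,0] → ·  [on edge]
    (2,6)@(5, 13): e=[176,-96,0] → ·  [on edge]
    (1,7)@(3, 15): e=[208,-128,0] → ·  [on edge]
    (0,8)@(1, 17): e=[240,-160,0] → ·  [on edge]
  covered (12 px):
    · · · · · · · · · · ·
    · · · · · · · # · · ·
    · · · · · · # # # · ·
    · · · · · # # # # # ·
    · · · · · · · · # # ·
    · · · · · · · · · · #
    · · · · · · · · · · ·
    · · · · · · · · · · ·
    · · · · · · · · · · ·

Z-buffer (winner per pixel, '.' = empty):
  . . . . . . . . . . .
  . . . . . . . 1 . . .
  . . . . . . 1 1 1 0 .
  . . . . . 1 1 1 1 1 .
  . . . . . . . 0 1 1 .
  . . . . . . 0 . . . 1
  . . . . . 0 . . . . .
  . . . . 0 . . . . . .
  . . . . . . . . . . .

Final: 1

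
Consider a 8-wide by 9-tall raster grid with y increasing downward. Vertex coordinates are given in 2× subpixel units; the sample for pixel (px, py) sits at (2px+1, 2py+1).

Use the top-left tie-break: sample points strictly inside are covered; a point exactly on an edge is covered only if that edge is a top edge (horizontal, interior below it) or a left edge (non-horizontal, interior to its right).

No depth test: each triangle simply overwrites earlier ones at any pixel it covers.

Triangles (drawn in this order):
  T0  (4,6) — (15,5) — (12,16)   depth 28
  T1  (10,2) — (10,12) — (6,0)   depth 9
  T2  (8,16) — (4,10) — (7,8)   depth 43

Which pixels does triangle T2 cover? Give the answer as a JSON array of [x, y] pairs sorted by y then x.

T0:
  2·area = 118
  edge (4, 6)→(15, 5): d=(11,-1) top-left  bias=+0
  edge (15, 5)→(12, 16): d=(-3,11) right/bottom  bias=-1
  edge (12, 16)→(4, 6): d=(-8,-10) top-left  bias=+0
    (7,2)@(15, 5): e=[0,0,118] → .  [on edge]
    (2,3)@(5, 7): e=[12,104,2] → X
    (3,3)@(7, 7): e=[14,82,22] → X
    (4,3)@(9, 7): e=[16,60,42] → X
    (5,3)@(11, 7): e=[18,38,62] → X
    (6,3)@(13, 7): e=[20,16,82] → X
    (7,3)@(15, 7): e=[22,-6,102] → .
    (2,4)@(5, 9): e=[34,98,-14] → .
    (3,4)@(7, 9): e=[36,76,6] → X
    (7,4)@(15, 9): e=[44,-12,86] → .
    (3,5)@(7, 11): e=[58,70,-10] → .
    (4,5)@(9, 11): e=[60,48,10] → X
  covered (13 px):
    . . . . . . . .
    . . . . . . . .
    . . . . . . . .
    . . X X X X X .
    . . . X X X X .
    . . . . X X X .
    . . . . . X . .
    . . . . . . . .
    . . . . . . . .
T1:
  2·area = 40
  edge (10, 2)→(10, 12): d=(0,10) right/bottom  bias=-1
  edge (10, 12)→(6, 0): d=(-4,-12) top-left  bias=+0
  edge (6, 0)→(10, 2): d=(4,2) right/bottom  bias=-1
    (3,0)@(7, 1): e=[30,8,2] → X
    (4,0)@(9, 1): e=[10,32,-2] → .
    (3,1)@(7, 3): e=[30,0,10] → X  [on edge]
    (4,1)@(9, 3): e=[10,24,6] → X
    (5,1)@(11, 3): e=[-10,48,2] → .
    (3,2)@(7, 5): e=[30,-8,18] → .
    (4,2)@(9, 5): e=[10,16,14] → X
    (5,2)@(11, 5): e=[-10,40,10] → .
    (4,3)@(9, 7): e=[10,8,22] → X
    (5,3)@(11, 7): e=[-10,32,18] → .
    (4,4)@(9, 9): e=[10,0,30] → X  [on edge]
    (5,4)@(11, 9): e=[-10,24,26] → .
    (5,7)@(11, 15): e=[-10,0,50] → .  [on edge]
  covered (6 px):
    . . . X . . . .
    . . . X X . . .
    . . . . X . . .
    . . . . X . . .
    . . . . X . . .
    . . . . . . . .
    . . . . . . . .
    . . . . . . . .
    . . . . . . . .
T2:
  2·area = 26
  edge (8, 16)→(4, 10): d=(-4,-6) top-left  bias=+0
  edge (4, 10)→(7, 8): d=(3,-2) top-left  bias=+0
  edge (7, 8)→(8, 16): d=(1,8) right/bottom  bias=-1
    (3,4)@(7, 9): e=[22,3,1] → X
    (4,4)@(9, 9): e=[34,7,-15] → .
    (2,5)@(5, 11): e=[2,5,19] → X
    (4,5)@(9, 11): e=[26,13,-13] → .
    (2,6)@(5, 13): e=[-6,11,21] → .
    (3,6)@(7, 13): e=[6,15,5] → X
    (4,6)@(9, 13): e=[18,19,-11] → .
    (3,7)@(7, 15): e=[-2,21,7] → .
  covered (4 px):
    . . . . . . . .
    . . . . . . . .
    . . . . . . . .
    . . . . . . . .
    . . . X . . . .
    . . X X . . . .
    . . . X . . . .
    . . . . . . . .
    . . . . . . . .

Result: [[3,4],[2,5],[3,5],[3,6]]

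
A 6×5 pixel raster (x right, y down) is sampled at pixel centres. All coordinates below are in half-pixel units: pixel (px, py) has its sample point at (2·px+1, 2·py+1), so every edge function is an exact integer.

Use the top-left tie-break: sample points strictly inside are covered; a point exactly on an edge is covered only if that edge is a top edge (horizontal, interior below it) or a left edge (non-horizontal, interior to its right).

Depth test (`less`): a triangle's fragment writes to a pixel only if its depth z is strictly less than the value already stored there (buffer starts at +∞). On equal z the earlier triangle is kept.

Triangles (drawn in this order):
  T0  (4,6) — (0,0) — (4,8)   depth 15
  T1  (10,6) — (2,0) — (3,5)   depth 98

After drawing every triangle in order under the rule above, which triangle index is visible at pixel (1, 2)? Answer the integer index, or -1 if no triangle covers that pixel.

T0:
  2·area = 8  (B↔C swapped to make it positive)
  edge (4, 6)→(4, 8): d=(0,2) right/bottom  bias=-1
  edge (4, 8)→(0, 0): d=(-4,-8) top-left  bias=+0
  edge (0, 0)→(4, 6): d=(4,6) right/bottom  bias=-1
    (1,2)@(3, 5): e=[2,4,2] → █
    (2,2)@(5, 5): e=[-2,20,-10] → ·
    (1,3)@(3, 7): e=[2,-4,10] → ·
  covered (1 px):
    · · · · · ·
    · · · · · ·
    · █ · · · ·
    · · · · · ·
    · · · · · ·
T1:
  2·area = 34  (B↔C swapped to make it positive)
  edge (10, 6)→(3, 5): d=(-7,-1) top-left  bias=+0
  edge (3, 5)→(2, 0): d=(-1,-5) top-left  bias=+0
  edge (2, 0)→(10, 6): d=(8,6) right/bottom  bias=-1
    (1,0)@(3, 1): e=[28,4,2] → █
    (2,0)@(5, 1): e=[30,14,-10] → ·
    (1,1)@(3, 3): e=[14,2,18] → █
    (2,1)@(5, 3): e=[16,12,6] → █
    (3,1)@(7, 3): e=[18,22,-6] → ·
    (1,2)@(3, 5): e=[0,0,34] → █  [on edge]
    (3,2)@(7, 5): e=[4,20,10] → █
    (4,2)@(9, 5): e=[6,30,-2] → ·
    (1,3)@(3, 7): e=[-14,-2,50] → ·
    (2,3)@(5, 7): e=[-12,8,38] → ·
    (3,3)@(7, 7): e=[-10,18,26] → ·
  covered (6 px):
    · █ · · · ·
    · █ █ · · ·
    · █ █ █ · ·
    · · · · · ·
    · · · · · ·

Z-buffer (winner per pixel, '.' = empty):
  . 1 . . . .
  . 1 1 . . .
  . 0 1 1 . .
  . . . . . .
  . . . . . .

Answer: 0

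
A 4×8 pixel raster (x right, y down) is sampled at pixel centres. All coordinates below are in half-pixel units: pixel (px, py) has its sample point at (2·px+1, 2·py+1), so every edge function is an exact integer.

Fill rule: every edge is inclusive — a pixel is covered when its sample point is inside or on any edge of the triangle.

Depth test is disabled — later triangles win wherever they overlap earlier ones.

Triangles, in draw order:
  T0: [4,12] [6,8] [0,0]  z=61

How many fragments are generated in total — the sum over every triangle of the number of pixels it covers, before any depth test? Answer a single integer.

T0:
  2·area = 40  (B↔C swapped to make it positive)
  edge (4, 12)→(0, 0): d=(-4,-12) inclusive
  edge (0, 0)→(6, 8): d=(6,8) inclusive
  edge (6, 8)→(4, 12): d=(-2,4) inclusive
    (0,1)@(1, 3): e=[0,10,30] → █  [on edge]
    (1,1)@(3, 3): e=[24,-6,22] → ·
    (0,2)@(1, 5): e=[-8,22,26] → ·
    (1,2)@(3, 5): e=[16,6,18] → █
    (2,2)@(5, 5): e=[40,-10,10] → ·
    (1,3)@(3, 7): e=[8,18,14] → █
    (2,3)@(5, 7): e=[32,2,6] → █
    (3,3)@(7, 7): e=[56,-14,-2] → ·
    (1,4)@(3, 9): e=[0,30,10] → █  [on edge]
    (3,4)@(7, 9): e=[48,-2,-6] → ·
    (1,5)@(3, 11): e=[-8,42,6] → ·
    (2,5)@(5, 11): e=[16,26,-2] → ·
    (2,7)@(5, 15): e=[0,50,-10] → ·  [on edge]
  covered (6 px):
    · · · ·
    █ · · ·
    · █ · ·
    · █ █ ·
    · █ █ ·
    · · · ·
    · · · ·
    · · · ·

Result: 6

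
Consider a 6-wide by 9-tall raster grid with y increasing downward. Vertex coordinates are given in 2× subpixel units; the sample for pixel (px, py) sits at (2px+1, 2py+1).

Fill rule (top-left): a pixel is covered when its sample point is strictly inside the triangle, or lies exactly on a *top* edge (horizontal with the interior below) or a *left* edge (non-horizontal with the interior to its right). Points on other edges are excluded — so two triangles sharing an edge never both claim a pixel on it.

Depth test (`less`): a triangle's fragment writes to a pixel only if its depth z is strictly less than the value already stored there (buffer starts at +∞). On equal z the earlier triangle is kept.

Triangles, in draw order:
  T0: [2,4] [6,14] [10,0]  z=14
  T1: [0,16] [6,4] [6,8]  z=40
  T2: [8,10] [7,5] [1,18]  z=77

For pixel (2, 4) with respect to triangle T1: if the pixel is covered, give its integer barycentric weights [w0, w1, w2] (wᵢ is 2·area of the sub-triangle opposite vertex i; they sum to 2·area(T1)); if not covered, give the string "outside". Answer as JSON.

T0:
  2·area = 96  (B↔C swapped to make it positive)
  edge (2, 4)→(10, 0): d=(8,-4) top-left  bias=+0
  edge (10, 0)→(6, 14): d=(-4,14) right/bottom  bias=-1
  edge (6, 14)→(2, 4): d=(-4,-10) top-left  bias=+0
    (4,0)@(9, 1): e=[4,10,82] → #
    (5,0)@(11, 1): e=[12,-18,102] → ·
    (2,1)@(5, 3): e=[4,58,34] → #
    (3,1)@(7, 3): e=[12,30,54] → #
    (5,1)@(11, 3): e=[28,-26,94] → ·
    (1,2)@(3, 5): e=[12,78,6] → #
    (4,2)@(9, 5): e=[36,-6,66] → ·
    (1,3)@(3, 7): e=[28,70,-2] → ·
    (2,3)@(5, 7): e=[36,42,18] → #
    (4,3)@(9, 7): e=[52,-14,58] → ·
    (2,4)@(5, 9): e=[52,34,10] → #
    (4,4)@(9, 9): e=[68,-22,50] → ·
  covered (12 px):
    · · · · # ·
    · · # # # ·
    · # # # · ·
    · · # # · ·
    · · # # · ·
    · · # · · ·
    · · · · · ·
    · · · · · ·
    · · · · · ·
T1:
  2·area = 24
  edge (0, 16)→(6, 4): d=(6,-12) top-left  bias=+0
  edge (6, 4)→(6, 8): d=(0,4) right/bottom  bias=-1
  edge (6, 8)→(0, 16): d=(-6,8) right/bottom  bias=-1
    (2,3)@(5, 7): e=[6,4,14] → #
    (3,3)@(7, 7): e=[30,-4,-2] → ·
    (2,4)@(5, 9): e=[18,4,2] → #
    (3,4)@(7, 9): e=[42,-4,-14] → ·
    (1,5)@(3, 11): e=[6,12,6] → #
    (2,5)@(5, 11): e=[30,4,-10] → ·
    (1,6)@(3, 13): e=[18,12,-6] → ·
  covered (3 px):
    · · · · · ·
    · · · · · ·
    · · · · · ·
    · · # · · ·
    · · # · · ·
    · # · · · ·
    · · · · · ·
    · · · · · ·
    · · · · · ·
T2:
  2·area = 43  (B↔C swapped to make it positive)
  edge (8, 10)→(1, 18): d=(-7,8) right/bottom  bias=-1
  edge (1, 18)→(7, 5): d=(6,-13) top-left  bias=+0
  edge (7, 5)→(8, 10): d=(1,5) right/bottom  bias=-1
    (3,2)@(7, 5): e=[43,0,0] → ·  [on edge]
    (3,3)@(7, 7): e=[29,12,2] → #
    (4,3)@(9, 7): e=[13,38,-8] → ·
    (3,4)@(7, 9): e=[15,24,4] → #
    (4,4)@(9, 9): e=[-1,50,-6] → ·
    (2,5)@(5, 11): e=[17,10,16] → #
    (4,5)@(9, 11): e=[-15,62,-4] → ·
    (2,6)@(5, 13): e=[3,22,18] → #
    (3,6)@(7, 13): e=[-13,48,8] → ·
    (1,7)@(3, 15): e=[5,8,30] → #
    (2,7)@(5, 15): e=[-11,34,20] → ·
    (4,7)@(9, 15): e=[-43,86,0] → ·  [on edge]
  covered (6 px):
    · · · · · ·
    · · · · · ·
    · · · · · ·
    · · · # · ·
    · · · # · ·
    · · # # · ·
    · · # · · ·
    · # · · · ·
    · · · · · ·

Answer: [4,2,18]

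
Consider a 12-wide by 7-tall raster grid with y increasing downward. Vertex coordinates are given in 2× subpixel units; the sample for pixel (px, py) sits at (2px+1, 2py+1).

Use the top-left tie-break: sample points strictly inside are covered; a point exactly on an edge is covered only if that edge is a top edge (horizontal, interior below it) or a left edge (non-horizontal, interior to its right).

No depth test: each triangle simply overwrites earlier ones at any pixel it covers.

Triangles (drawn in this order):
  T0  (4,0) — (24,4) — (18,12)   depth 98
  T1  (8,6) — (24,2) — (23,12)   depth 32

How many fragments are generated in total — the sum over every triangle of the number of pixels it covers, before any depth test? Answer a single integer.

T0:
  2·area = 184
  edge (4, 0)→(24, 4): d=(20,4) right/bottom  bias=-1
  edge (24, 4)→(18, 12): d=(-6,8) right/bottom  bias=-1
  edge (18, 12)→(4, 0): d=(-14,-12) top-left  bias=+0
    (3,0)@(7, 1): e=[8,154,22] → X
    (4,0)@(9, 1): e=[0,138,46] → .  [on edge]
    (3,1)@(7, 3): e=[48,142,-6] → .
    (4,1)@(9, 3): e=[40,126,18] → X
    (5,1)@(11, 3): e=[32,110,42] → X
    (6,1)@(13, 3): e=[24,94,66] → X
    (7,1)@(15, 3): e=[16,78,90] → X
    (8,1)@(17, 3): e=[8,62,114] → X
    (9,1)@(19, 3): e=[0,46,138] → .  [on edge]
    (4,2)@(9, 5): e=[80,114,-10] → .
    (5,2)@(11, 5): e=[72,98,14] → X
    (9,2)@(19, 5): e=[40,34,110] → X
  covered (22 px):
    . . . X . . . . . . . .
    . . . . X X X X X . . .
    . . . . . X X X X X X X
    . . . . . . X X X X X .
    . . . . . . . X X X . .
    . . . . . . . . X . . .
    . . . . . . . . . . . .
T1:
  2·area = 156
  edge (8, 6)→(24, 2): d=(16,-4) top-left  bias=+0
  edge (24, 2)→(23, 12): d=(-1,10) right/bottom  bias=-1
  edge (23, 12)→(8, 6): d=(-15,-6) top-left  bias=+0
    (10,1)@(21, 3): e=[4,29,123] → X
    (11,1)@(23, 3): e=[12,9,135] → X
    (6,2)@(13, 5): e=[4,107,45] → X
    (7,2)@(15, 5): e=[12,87,57] → X
    (8,2)@(17, 5): e=[20,67,69] → X
    (9,2)@(19, 5): e=[28,47,81] → X
    (5,3)@(11, 7): e=[28,125,3] → X
    (5,4)@(11, 9): e=[60,123,-27] → .
    (6,4)@(13, 9): e=[68,103,-15] → .
    (7,4)@(15, 9): e=[76,83,-3] → .
    (8,4)@(17, 9): e=[84,63,9] → X
    (8,5)@(17, 11): e=[116,61,-21] → .
  covered (21 px):
    . . . . . . . . . . . .
    . . . . . . . . . . X X
    . . . . . . X X X X X X
    . . . . . X X X X X X X
    . . . . . . . . X X X X
    . . . . . . . . . . X X
    . . . . . . . . . . . .

Answer: 43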